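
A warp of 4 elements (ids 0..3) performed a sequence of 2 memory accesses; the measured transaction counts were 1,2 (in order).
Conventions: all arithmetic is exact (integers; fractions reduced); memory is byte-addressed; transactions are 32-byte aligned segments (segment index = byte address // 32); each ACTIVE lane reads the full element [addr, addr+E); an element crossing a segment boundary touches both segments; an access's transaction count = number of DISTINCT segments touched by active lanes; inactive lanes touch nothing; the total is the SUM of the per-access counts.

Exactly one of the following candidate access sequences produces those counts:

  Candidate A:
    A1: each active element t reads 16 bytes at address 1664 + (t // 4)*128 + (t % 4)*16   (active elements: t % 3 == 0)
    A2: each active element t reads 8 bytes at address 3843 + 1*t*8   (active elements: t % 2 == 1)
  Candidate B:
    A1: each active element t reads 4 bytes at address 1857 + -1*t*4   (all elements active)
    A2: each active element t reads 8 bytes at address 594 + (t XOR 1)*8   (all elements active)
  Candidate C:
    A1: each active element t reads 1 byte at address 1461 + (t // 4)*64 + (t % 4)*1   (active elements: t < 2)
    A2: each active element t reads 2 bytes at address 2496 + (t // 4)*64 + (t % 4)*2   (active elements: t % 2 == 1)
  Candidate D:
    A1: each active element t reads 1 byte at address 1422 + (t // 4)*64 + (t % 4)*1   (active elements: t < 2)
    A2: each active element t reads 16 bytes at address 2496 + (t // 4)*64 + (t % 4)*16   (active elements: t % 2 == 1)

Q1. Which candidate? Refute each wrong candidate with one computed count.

A: A1 gives 2 transactions, not 1
B: A1 gives 2 transactions, not 1
C: A2 gives 1 transaction, not 2
D: all counts match (1,2)

Answer: D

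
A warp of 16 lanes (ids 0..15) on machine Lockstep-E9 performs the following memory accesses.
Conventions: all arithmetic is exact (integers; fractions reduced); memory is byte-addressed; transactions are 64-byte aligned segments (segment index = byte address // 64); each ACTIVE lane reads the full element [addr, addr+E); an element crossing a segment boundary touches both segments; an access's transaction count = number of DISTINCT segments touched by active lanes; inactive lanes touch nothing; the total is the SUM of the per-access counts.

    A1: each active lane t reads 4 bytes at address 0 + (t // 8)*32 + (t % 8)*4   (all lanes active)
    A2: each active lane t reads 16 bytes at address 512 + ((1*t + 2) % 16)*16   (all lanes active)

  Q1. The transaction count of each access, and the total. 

A1: 1 transaction
A2: 4 transactions

Answer: 1,4; total 5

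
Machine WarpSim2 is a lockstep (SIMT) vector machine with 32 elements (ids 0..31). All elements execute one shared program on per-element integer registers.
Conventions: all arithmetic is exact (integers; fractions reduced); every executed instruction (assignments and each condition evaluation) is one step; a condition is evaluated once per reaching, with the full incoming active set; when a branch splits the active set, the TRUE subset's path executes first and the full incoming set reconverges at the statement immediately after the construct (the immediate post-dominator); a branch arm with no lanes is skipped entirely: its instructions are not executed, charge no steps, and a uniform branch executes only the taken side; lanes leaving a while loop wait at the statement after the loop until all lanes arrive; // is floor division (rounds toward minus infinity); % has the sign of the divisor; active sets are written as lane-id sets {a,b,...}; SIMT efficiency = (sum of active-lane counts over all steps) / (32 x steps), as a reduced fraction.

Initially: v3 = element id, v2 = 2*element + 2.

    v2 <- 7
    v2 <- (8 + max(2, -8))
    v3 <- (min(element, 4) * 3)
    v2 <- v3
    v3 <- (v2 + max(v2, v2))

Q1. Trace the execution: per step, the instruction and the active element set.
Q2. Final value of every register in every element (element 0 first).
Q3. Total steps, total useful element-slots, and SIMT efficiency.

step 0: v2 <- 7                      {0,1,2,3,4,5,6,7,8,9,10,11,12,13,14,15,16,17,18,19,20,21,22,23,24,25,26,27,28,29,30,31}
step 1: v2 <- (8 + max(2, -8))       {0,1,2,3,4,5,6,7,8,9,10,11,12,13,14,15,16,17,18,19,20,21,22,23,24,25,26,27,28,29,30,31}
step 2: v3 <- (min(element, 4) * 3)  {0,1,2,3,4,5,6,7,8,9,10,11,12,13,14,15,16,17,18,19,20,21,22,23,24,25,26,27,28,29,30,31}
step 3: v2 <- v3                     {0,1,2,3,4,5,6,7,8,9,10,11,12,13,14,15,16,17,18,19,20,21,22,23,24,25,26,27,28,29,30,31}
step 4: v3 <- (v2 + max(v2, v2))     {0,1,2,3,4,5,6,7,8,9,10,11,12,13,14,15,16,17,18,19,20,21,22,23,24,25,26,27,28,29,30,31}

Answer: 5 steps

v3: 0,6,12,18,24,24,24,24,24,24,24,24,24,24,24,24,24,24,24,24,24,24,24,24,24,24,24,24,24,24,24,24
v2: 0,3,6,9,12,12,12,12,12,12,12,12,12,12,12,12,12,12,12,12,12,12,12,12,12,12,12,12,12,12,12,12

steps = 5; useful = 160; efficiency = 160/160 = 1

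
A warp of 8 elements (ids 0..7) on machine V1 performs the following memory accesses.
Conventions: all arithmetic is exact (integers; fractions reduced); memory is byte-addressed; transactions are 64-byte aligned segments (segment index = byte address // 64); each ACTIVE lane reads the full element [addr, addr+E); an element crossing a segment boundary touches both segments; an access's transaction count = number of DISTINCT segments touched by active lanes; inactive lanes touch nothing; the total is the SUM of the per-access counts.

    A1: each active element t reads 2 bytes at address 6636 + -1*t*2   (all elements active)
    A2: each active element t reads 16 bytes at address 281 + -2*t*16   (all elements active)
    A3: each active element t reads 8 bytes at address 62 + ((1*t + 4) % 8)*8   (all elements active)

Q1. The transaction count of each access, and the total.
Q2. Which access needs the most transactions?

A1: 1 transaction
A2: 5 transactions
A3: 2 transactions

Answer: 1,5,2; total 8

Answer: A2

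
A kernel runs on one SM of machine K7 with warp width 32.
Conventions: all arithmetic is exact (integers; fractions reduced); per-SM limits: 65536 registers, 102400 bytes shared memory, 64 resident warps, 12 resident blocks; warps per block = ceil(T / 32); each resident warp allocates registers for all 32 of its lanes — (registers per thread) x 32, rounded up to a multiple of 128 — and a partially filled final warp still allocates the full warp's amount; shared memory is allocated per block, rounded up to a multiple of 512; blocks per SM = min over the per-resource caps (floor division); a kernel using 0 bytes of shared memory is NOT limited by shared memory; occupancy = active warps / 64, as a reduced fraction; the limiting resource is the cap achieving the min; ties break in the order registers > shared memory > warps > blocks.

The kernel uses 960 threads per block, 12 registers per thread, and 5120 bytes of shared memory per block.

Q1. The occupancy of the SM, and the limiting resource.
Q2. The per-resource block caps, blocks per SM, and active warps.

Answer: occupancy 15/16, limited by warps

registers: 5 blocks
shared memory: 20 blocks
warps: 2 blocks
blocks: 12 blocks

Answer: 2 blocks, 60 active warps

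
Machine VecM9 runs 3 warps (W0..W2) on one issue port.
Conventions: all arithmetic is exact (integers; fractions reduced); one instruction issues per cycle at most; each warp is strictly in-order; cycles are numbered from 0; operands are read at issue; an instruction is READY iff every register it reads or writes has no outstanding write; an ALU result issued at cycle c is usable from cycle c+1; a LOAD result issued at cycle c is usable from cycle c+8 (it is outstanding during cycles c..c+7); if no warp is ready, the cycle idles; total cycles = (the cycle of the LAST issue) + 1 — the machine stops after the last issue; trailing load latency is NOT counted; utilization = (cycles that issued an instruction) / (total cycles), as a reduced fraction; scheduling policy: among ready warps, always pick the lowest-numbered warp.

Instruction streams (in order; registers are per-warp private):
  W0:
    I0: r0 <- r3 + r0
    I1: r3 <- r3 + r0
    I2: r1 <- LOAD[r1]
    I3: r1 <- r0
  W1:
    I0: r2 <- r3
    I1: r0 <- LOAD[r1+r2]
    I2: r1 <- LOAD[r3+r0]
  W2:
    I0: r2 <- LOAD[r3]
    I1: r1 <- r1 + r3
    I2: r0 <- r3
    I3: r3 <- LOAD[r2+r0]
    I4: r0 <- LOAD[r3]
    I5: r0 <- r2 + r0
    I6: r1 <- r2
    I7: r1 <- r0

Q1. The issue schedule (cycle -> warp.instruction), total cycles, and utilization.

cycle 0: W0.I0
cycle 1: W0.I1
cycle 2: W0.I2
cycle 3: W1.I0
cycle 4: W1.I1
cycle 5: W2.I0
cycle 6: W2.I1
cycle 7: W2.I2
cycle 8: idle
cycle 9: idle
cycle 10: W0.I3
cycle 11: idle
cycle 12: W1.I2
cycle 13: W2.I3
cycle 14: idle
cycle 15: idle
cycle 16: idle
cycle 17: idle
cycle 18: idle
cycle 19: idle
cycle 20: idle
cycle 21: W2.I4
cycle 22: idle
cycle 23: idle
cycle 24: idle
cycle 25: idle
cycle 26: idle
cycle 27: idle
cycle 28: idle
cycle 29: W2.I5
cycle 30: W2.I6
cycle 31: W2.I7

Answer: 32 cycles, utilization 15/32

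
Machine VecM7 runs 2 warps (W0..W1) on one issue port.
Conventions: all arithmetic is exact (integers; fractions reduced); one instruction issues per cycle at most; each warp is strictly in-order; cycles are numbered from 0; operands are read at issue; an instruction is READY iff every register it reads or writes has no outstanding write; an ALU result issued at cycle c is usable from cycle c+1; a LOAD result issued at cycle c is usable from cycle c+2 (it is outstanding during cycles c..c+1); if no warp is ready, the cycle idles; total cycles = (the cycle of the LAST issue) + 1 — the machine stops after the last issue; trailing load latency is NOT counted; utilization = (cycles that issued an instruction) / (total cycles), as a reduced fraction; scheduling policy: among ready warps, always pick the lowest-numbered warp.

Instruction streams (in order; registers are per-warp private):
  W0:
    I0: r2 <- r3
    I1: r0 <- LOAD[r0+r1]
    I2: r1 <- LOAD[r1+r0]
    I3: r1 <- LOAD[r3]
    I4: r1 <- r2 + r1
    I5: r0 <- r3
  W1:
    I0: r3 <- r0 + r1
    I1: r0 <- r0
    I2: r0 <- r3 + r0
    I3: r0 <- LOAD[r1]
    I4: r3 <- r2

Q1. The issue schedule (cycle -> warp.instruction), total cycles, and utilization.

cycle 0: W0.I0
cycle 1: W0.I1
cycle 2: W1.I0
cycle 3: W0.I2
cycle 4: W1.I1
cycle 5: W0.I3
cycle 6: W1.I2
cycle 7: W0.I4
cycle 8: W0.I5
cycle 9: W1.I3
cycle 10: W1.I4

Answer: 11 cycles, utilization 1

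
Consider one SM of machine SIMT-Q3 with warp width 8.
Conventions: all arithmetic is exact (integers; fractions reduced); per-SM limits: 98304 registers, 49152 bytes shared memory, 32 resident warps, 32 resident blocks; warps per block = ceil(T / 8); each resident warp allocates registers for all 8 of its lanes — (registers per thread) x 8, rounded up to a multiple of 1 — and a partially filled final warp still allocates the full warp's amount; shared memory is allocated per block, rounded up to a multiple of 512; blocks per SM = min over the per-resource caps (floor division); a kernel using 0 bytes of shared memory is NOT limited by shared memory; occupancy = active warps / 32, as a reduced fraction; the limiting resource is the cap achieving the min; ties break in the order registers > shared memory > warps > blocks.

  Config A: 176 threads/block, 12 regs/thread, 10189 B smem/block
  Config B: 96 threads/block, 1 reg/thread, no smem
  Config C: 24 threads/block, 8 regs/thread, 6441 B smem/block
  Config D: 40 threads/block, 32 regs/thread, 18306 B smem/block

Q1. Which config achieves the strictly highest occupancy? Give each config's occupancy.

occupancies: A 11/16, B 3/4, C 21/32, D 5/16

Answer: B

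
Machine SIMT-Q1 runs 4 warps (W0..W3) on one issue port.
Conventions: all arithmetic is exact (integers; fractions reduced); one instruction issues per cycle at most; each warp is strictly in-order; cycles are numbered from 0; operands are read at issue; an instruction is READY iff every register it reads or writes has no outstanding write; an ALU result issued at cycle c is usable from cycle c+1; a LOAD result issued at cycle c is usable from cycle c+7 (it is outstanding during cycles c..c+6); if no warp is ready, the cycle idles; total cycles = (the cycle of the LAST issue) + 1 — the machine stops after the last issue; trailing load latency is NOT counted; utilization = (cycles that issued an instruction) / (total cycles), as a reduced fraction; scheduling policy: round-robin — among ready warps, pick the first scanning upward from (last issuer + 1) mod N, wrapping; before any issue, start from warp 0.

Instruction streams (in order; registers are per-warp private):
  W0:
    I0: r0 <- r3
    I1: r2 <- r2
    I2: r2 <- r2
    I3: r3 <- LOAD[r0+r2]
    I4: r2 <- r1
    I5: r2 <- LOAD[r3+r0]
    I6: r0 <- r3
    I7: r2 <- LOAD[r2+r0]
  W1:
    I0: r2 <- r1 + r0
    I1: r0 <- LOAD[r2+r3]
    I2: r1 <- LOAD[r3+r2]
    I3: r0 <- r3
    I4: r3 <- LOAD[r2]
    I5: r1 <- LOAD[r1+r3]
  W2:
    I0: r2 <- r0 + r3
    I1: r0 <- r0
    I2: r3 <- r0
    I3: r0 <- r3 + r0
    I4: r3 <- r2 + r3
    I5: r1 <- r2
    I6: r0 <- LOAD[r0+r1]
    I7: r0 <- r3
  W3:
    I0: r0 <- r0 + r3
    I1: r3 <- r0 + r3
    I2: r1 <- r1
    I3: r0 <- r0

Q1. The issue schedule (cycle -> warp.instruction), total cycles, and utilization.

cycle 0: W0.I0
cycle 1: W1.I0
cycle 2: W2.I0
cycle 3: W3.I0
cycle 4: W0.I1
cycle 5: W1.I1
cycle 6: W2.I1
cycle 7: W3.I1
cycle 8: W0.I2
cycle 9: W1.I2
cycle 10: W2.I2
cycle 11: W3.I2
cycle 12: W0.I3
cycle 13: W1.I3
cycle 14: W2.I3
cycle 15: W3.I3
cycle 16: W0.I4
cycle 17: W1.I4
cycle 18: W2.I4
cycle 19: W0.I5
cycle 20: W2.I5
cycle 21: W0.I6
cycle 22: W2.I6
cycle 23: idle
cycle 24: W1.I5
cycle 25: idle
cycle 26: W0.I7
cycle 27: idle
cycle 28: idle
cycle 29: W2.I7

Answer: 30 cycles, utilization 13/15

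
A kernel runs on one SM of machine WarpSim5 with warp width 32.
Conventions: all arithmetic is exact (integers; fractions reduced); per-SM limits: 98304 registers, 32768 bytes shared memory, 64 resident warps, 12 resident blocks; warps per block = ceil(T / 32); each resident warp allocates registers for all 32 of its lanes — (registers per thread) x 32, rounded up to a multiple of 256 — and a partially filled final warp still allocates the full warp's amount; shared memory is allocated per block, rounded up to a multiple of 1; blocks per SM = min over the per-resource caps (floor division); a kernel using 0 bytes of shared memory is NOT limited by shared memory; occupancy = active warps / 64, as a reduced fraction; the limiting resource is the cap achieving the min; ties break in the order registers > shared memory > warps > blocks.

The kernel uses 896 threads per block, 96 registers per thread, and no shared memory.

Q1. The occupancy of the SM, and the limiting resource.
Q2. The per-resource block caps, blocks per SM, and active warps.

Answer: occupancy 7/16, limited by registers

registers: 1 block
shared memory: no limit (kernel uses none)
warps: 2 blocks
blocks: 12 blocks

Answer: 1 block, 28 active warps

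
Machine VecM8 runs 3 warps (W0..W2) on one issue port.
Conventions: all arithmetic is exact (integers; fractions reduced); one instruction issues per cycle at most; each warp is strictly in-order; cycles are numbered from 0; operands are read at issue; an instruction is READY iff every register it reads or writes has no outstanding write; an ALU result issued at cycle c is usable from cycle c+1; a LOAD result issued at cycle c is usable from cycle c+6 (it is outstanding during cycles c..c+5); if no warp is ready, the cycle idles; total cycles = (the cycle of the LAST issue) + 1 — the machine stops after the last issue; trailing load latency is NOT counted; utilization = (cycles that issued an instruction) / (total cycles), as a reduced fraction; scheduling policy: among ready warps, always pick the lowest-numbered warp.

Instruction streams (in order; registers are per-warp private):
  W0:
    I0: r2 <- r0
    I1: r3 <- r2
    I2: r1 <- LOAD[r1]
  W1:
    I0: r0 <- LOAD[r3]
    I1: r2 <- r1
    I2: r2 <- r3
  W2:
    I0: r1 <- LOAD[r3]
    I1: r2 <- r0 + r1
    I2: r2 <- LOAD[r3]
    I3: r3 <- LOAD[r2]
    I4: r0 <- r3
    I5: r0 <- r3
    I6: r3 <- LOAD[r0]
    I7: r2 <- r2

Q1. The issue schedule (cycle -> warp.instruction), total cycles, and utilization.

cycle 0: W0.I0
cycle 1: W0.I1
cycle 2: W0.I2
cycle 3: W1.I0
cycle 4: W1.I1
cycle 5: W1.I2
cycle 6: W2.I0
cycle 7: idle
cycle 8: idle
cycle 9: idle
cycle 10: idle
cycle 11: idle
cycle 12: W2.I1
cycle 13: W2.I2
cycle 14: idle
cycle 15: idle
cycle 16: idle
cycle 17: idle
cycle 18: idle
cycle 19: W2.I3
cycle 20: idle
cycle 21: idle
cycle 22: idle
cycle 23: idle
cycle 24: idle
cycle 25: W2.I4
cycle 26: W2.I5
cycle 27: W2.I6
cycle 28: W2.I7

Answer: 29 cycles, utilization 14/29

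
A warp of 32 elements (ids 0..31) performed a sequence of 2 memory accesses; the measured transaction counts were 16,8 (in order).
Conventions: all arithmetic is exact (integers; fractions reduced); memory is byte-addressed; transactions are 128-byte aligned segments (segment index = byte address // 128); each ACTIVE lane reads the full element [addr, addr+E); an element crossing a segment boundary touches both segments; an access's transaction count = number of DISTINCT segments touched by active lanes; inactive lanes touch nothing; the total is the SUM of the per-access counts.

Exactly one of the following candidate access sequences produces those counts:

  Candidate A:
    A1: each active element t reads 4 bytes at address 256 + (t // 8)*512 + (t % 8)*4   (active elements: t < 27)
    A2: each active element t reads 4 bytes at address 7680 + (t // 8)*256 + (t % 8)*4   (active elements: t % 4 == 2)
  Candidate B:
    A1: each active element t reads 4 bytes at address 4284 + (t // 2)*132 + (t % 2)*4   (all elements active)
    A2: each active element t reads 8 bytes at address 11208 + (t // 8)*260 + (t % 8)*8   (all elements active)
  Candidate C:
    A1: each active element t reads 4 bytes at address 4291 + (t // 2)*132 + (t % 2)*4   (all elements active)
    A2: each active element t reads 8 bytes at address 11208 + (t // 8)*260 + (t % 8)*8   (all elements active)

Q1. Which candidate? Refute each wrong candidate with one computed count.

A: A1 gives 4 transactions, not 16
C: A1 gives 17 transactions, not 16
B: all counts match (16,8)

Answer: B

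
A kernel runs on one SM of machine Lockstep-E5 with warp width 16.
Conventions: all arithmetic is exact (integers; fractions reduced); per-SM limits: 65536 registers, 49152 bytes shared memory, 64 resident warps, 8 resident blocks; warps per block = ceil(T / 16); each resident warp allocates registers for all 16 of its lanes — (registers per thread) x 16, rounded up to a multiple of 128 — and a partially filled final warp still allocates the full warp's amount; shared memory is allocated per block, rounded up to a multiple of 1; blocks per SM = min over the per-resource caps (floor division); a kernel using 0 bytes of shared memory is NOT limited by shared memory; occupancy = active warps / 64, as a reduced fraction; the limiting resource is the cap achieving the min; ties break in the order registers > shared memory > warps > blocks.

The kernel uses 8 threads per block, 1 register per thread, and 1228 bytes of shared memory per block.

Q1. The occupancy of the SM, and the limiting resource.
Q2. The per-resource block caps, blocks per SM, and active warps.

Answer: occupancy 1/8, limited by blocks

registers: 512 blocks
shared memory: 40 blocks
warps: 64 blocks
blocks: 8 blocks

Answer: 8 blocks, 8 active warps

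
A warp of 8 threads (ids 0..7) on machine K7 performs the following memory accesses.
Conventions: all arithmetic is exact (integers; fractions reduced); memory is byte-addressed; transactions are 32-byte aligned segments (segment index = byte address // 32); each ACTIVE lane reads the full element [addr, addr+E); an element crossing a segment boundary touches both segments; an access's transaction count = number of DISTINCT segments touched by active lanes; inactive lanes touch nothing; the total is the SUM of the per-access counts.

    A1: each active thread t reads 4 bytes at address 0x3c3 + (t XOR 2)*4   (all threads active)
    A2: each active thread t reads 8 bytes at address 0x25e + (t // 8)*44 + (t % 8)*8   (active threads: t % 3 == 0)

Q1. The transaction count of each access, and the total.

A1: 2 transactions
A2: 3 transactions

Answer: 2,3; total 5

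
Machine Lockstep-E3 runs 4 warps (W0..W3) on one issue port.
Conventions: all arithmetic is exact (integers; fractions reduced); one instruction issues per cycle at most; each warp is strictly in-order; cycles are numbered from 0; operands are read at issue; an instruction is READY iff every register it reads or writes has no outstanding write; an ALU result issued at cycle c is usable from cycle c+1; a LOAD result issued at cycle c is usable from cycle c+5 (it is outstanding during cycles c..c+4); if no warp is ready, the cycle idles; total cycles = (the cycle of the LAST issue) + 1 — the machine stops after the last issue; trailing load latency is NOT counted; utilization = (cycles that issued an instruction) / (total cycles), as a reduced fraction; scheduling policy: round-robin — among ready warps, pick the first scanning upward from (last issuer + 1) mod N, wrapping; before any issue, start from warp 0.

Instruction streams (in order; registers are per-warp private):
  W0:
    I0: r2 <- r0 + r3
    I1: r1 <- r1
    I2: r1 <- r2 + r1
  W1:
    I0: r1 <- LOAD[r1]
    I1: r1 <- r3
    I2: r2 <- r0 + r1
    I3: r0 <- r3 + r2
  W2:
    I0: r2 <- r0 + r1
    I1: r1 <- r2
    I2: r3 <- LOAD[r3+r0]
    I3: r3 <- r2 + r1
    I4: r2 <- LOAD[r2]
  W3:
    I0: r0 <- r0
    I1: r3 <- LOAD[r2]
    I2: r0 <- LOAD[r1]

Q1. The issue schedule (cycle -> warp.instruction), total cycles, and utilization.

cycle 0: W0.I0
cycle 1: W1.I0
cycle 2: W2.I0
cycle 3: W3.I0
cycle 4: W0.I1
cycle 5: W2.I1
cycle 6: W3.I1
cycle 7: W0.I2
cycle 8: W1.I1
cycle 9: W2.I2
cycle 10: W3.I2
cycle 11: W1.I2
cycle 12: W1.I3
cycle 13: idle
cycle 14: W2.I3
cycle 15: W2.I4

Answer: 16 cycles, utilization 15/16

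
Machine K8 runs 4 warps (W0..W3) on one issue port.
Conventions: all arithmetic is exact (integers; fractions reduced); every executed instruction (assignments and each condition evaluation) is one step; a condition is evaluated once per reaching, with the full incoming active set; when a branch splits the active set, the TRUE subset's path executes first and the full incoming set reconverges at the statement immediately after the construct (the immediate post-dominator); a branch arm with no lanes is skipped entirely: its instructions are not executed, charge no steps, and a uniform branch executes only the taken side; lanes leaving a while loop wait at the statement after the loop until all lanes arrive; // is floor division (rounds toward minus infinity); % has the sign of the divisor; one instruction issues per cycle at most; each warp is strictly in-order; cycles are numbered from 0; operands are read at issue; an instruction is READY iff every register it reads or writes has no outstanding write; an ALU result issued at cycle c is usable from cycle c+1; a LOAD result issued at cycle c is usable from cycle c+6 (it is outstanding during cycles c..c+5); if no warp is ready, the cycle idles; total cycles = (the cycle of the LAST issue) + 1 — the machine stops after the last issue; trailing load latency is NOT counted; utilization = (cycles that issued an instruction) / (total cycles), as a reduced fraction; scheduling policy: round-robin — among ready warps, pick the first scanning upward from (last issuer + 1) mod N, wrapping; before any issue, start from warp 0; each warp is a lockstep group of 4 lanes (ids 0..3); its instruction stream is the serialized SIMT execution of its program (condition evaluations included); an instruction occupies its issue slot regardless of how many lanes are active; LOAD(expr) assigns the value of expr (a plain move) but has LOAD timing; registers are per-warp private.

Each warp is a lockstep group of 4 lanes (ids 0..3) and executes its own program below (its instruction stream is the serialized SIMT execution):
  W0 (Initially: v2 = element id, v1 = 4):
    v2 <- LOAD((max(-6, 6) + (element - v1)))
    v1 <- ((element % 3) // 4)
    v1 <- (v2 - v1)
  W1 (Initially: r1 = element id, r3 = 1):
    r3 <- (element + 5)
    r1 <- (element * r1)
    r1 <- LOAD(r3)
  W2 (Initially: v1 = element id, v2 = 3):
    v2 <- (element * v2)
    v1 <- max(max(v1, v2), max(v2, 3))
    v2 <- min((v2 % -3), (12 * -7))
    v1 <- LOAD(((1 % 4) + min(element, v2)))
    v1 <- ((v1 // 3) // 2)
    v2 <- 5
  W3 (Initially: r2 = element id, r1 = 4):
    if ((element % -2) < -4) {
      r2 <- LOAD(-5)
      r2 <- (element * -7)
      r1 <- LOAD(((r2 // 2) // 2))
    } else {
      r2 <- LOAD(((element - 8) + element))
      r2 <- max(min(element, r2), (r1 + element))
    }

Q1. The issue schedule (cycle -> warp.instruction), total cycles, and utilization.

cycle 0: W0.I0
cycle 1: W1.I0
cycle 2: W2.I0
cycle 3: W3.I0
cycle 4: W0.I1
cycle 5: W1.I1
cycle 6: W2.I1
cycle 7: W3.I1
cycle 8: W0.I2
cycle 9: W1.I2
cycle 10: W2.I2
cycle 11: W2.I3
cycle 12: idle
cycle 13: W3.I2
cycle 14: idle
cycle 15: idle
cycle 16: idle
cycle 17: W2.I4
cycle 18: W2.I5

Answer: 19 cycles, utilization 15/19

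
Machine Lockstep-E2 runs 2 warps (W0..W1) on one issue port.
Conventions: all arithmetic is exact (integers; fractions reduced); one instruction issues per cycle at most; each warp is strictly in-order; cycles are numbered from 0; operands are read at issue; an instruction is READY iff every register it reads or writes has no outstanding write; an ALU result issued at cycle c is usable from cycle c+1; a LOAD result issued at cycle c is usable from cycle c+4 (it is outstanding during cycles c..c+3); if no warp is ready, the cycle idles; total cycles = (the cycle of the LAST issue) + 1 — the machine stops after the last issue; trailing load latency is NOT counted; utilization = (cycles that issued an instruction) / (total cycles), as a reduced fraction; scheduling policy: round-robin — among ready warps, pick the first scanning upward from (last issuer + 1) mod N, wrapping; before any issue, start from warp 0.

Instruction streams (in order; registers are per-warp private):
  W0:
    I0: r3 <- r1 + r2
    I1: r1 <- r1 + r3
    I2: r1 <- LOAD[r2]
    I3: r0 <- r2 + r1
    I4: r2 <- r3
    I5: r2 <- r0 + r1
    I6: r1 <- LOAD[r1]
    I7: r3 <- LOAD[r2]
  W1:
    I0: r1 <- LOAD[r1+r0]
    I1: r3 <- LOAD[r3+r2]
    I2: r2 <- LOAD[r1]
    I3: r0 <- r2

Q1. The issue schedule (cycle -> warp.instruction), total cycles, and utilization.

cycle 0: W0.I0
cycle 1: W1.I0
cycle 2: W0.I1
cycle 3: W1.I1
cycle 4: W0.I2
cycle 5: W1.I2
cycle 6: idle
cycle 7: idle
cycle 8: W0.I3
cycle 9: W1.I3
cycle 10: W0.I4
cycle 11: W0.I5
cycle 12: W0.I6
cycle 13: W0.I7

Answer: 14 cycles, utilization 6/7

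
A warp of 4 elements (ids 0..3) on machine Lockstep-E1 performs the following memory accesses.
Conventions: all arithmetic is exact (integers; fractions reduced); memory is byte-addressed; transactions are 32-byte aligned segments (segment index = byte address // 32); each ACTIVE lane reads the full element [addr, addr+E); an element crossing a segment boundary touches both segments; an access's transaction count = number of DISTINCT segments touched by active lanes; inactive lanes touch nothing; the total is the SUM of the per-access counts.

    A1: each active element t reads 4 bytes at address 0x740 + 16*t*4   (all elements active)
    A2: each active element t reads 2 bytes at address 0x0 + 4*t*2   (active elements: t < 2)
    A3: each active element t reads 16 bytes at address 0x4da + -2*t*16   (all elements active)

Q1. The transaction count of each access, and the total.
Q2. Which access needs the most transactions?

A1: 4 transactions
A2: 1 transaction
A3: 5 transactions

Answer: 4,1,5; total 10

Answer: A3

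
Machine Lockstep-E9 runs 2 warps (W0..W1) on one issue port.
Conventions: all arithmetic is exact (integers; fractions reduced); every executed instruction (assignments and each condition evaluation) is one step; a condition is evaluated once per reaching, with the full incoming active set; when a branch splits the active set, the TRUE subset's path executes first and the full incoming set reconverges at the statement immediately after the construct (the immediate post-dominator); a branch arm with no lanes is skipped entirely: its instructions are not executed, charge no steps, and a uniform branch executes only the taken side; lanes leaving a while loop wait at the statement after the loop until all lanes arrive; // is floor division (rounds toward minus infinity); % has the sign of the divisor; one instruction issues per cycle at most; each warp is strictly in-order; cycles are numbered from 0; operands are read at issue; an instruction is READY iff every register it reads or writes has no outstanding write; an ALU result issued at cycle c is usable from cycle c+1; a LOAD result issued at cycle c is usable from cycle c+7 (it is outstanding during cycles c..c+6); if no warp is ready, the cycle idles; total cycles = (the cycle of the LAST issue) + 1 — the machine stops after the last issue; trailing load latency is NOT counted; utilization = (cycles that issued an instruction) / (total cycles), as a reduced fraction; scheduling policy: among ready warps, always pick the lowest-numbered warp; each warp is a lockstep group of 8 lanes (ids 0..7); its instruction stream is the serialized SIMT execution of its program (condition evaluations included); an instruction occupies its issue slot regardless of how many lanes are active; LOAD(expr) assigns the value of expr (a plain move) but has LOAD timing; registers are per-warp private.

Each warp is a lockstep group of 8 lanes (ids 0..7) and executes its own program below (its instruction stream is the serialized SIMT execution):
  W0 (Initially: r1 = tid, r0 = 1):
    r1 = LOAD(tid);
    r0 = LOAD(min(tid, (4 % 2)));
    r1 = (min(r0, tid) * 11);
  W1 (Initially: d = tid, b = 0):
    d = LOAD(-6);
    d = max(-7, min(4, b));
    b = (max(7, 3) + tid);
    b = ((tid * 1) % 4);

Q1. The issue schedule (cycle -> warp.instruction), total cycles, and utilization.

cycle 0: W0.I0
cycle 1: W0.I1
cycle 2: W1.I0
cycle 3: idle
cycle 4: idle
cycle 5: idle
cycle 6: idle
cycle 7: idle
cycle 8: W0.I2
cycle 9: W1.I1
cycle 10: W1.I2
cycle 11: W1.I3

Answer: 12 cycles, utilization 7/12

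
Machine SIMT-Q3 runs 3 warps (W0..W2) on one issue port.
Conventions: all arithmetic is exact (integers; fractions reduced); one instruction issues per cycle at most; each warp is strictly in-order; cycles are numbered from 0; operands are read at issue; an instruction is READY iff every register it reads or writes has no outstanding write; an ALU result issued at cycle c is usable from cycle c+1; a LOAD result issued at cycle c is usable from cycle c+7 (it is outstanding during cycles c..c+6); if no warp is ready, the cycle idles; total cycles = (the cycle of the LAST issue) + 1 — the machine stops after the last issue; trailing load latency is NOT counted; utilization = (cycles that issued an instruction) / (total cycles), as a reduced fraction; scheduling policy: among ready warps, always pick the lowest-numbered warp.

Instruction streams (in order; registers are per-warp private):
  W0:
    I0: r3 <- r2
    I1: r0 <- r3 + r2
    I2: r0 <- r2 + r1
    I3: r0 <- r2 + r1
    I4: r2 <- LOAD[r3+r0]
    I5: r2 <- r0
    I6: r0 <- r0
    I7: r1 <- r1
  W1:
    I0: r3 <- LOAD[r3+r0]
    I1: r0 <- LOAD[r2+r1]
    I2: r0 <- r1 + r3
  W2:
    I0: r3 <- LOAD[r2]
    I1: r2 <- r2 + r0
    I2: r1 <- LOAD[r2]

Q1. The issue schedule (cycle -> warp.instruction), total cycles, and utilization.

cycle 0: W0.I0
cycle 1: W0.I1
cycle 2: W0.I2
cycle 3: W0.I3
cycle 4: W0.I4
cycle 5: W1.I0
cycle 6: W1.I1
cycle 7: W2.I0
cycle 8: W2.I1
cycle 9: W2.I2
cycle 10: idle
cycle 11: W0.I5
cycle 12: W0.I6
cycle 13: W0.I7
cycle 14: W1.I2

Answer: 15 cycles, utilization 14/15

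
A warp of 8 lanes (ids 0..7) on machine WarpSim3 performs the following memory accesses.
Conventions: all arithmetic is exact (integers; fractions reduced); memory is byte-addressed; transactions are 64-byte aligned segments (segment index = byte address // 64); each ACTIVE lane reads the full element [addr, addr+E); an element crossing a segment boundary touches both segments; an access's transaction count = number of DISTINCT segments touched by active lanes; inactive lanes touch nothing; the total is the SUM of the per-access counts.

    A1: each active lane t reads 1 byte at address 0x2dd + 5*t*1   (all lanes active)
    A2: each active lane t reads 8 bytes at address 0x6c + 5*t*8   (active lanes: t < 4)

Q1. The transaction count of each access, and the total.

A1: 2 transactions
A2: 3 transactions

Answer: 2,3; total 5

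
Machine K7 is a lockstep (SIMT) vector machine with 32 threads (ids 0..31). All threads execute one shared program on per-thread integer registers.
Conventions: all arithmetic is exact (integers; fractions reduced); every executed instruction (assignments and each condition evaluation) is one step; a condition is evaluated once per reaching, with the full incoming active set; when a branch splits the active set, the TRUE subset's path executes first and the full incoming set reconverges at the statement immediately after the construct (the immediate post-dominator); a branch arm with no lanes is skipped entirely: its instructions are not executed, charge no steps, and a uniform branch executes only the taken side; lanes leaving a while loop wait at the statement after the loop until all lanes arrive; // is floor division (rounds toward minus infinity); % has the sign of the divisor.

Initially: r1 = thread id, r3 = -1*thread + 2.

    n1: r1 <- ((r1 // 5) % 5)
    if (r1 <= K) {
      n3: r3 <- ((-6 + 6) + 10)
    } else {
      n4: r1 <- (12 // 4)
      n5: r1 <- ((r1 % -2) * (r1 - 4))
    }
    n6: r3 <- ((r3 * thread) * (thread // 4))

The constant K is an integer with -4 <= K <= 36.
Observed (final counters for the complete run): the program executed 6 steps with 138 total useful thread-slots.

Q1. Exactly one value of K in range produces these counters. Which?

Answer: K = 2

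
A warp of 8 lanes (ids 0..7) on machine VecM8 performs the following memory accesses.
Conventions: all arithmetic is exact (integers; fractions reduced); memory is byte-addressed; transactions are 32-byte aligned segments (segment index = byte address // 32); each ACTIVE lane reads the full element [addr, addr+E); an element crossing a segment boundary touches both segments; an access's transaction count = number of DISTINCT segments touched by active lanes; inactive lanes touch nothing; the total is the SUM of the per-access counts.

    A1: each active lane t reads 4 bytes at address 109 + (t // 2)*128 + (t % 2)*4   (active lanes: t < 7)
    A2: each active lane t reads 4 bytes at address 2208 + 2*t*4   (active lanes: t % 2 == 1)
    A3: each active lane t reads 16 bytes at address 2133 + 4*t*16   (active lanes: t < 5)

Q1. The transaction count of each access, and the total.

A1: 4 transactions
A2: 2 transactions
A3: 10 transactions

Answer: 4,2,10; total 16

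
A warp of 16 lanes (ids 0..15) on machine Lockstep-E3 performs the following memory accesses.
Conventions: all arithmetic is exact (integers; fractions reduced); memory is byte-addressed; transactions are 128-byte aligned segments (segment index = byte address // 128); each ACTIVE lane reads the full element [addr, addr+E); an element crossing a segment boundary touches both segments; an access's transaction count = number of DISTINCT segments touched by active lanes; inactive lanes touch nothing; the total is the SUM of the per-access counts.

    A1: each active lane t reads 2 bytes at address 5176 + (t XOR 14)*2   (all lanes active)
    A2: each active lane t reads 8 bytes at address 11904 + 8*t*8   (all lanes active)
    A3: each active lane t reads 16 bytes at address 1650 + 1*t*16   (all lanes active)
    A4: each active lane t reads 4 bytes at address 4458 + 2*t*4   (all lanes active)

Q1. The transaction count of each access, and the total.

A1: 1 transaction
A2: 8 transactions
A3: 3 transactions
A4: 2 transactions

Answer: 1,8,3,2; total 14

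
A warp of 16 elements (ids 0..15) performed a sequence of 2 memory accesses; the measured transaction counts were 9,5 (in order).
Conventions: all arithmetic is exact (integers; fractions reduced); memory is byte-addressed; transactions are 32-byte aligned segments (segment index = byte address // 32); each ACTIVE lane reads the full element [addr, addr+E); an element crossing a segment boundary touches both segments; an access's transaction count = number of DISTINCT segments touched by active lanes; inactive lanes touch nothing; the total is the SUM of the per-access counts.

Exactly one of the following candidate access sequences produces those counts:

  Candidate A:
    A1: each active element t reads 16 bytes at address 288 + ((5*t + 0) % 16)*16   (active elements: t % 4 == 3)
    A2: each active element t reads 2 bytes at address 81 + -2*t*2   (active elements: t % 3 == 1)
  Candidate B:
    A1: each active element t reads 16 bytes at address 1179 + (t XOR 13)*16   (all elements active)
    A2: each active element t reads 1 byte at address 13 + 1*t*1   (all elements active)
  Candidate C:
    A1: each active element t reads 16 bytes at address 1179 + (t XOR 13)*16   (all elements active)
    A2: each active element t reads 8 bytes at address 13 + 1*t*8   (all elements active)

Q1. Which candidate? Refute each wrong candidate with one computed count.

A: A1 gives 4 transactions, not 9
B: A2 gives 1 transaction, not 5
C: all counts match (9,5)

Answer: C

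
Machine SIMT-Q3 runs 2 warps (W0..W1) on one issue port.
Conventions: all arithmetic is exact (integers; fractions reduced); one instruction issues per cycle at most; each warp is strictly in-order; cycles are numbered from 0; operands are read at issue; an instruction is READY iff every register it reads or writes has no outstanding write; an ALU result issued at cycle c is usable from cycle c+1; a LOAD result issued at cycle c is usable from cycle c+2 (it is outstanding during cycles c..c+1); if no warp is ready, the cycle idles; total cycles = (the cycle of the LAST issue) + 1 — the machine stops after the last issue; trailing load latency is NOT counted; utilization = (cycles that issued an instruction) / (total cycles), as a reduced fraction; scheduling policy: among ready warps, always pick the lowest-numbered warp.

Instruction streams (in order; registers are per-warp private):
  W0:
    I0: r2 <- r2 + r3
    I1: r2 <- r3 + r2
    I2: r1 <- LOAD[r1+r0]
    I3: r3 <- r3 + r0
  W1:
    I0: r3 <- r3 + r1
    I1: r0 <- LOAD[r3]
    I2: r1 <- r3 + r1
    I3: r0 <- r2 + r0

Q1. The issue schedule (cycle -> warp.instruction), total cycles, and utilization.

cycle 0: W0.I0
cycle 1: W0.I1
cycle 2: W0.I2
cycle 3: W0.I3
cycle 4: W1.I0
cycle 5: W1.I1
cycle 6: W1.I2
cycle 7: W1.I3

Answer: 8 cycles, utilization 1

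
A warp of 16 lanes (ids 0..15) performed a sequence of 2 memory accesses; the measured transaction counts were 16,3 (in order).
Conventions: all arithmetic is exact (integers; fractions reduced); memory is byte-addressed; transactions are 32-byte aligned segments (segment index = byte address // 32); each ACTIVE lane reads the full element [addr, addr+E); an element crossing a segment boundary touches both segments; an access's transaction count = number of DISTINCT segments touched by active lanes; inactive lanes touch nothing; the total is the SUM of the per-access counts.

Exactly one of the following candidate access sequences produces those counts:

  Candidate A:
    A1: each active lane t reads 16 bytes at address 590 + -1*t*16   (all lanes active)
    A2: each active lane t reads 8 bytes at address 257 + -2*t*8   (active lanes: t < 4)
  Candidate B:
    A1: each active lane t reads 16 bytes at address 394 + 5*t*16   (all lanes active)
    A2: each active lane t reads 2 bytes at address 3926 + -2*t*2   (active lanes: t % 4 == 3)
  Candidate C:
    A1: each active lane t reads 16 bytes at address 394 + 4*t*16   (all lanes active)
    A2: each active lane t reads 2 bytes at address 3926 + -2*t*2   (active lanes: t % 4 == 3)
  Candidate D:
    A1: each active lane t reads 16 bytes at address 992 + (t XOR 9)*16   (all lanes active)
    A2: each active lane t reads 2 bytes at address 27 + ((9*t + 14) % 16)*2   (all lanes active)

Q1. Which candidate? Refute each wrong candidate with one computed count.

A: A1 gives 9 transactions, not 16
B: A1 gives 24 transactions, not 16
D: A1 gives 8 transactions, not 16
C: all counts match (16,3)

Answer: C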